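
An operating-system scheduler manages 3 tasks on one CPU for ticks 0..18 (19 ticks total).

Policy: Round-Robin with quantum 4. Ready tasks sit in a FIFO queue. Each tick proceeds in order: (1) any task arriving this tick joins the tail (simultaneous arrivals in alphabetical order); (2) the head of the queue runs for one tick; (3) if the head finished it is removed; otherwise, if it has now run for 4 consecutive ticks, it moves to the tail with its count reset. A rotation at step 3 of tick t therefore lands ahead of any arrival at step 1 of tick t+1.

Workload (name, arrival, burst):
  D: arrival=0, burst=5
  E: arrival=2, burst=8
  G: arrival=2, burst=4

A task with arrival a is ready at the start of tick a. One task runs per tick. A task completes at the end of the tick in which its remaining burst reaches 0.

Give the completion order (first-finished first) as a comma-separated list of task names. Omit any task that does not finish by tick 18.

completion order = G, D, E

t=0: queue=[D] q_used=0 → run D
t=1: queue=[D] q_used=1 → run D
t=2: queue=[D,E,G] q_used=2 → run D
t=3: queue=[D,E,G] q_used=3 → run D
t=4: queue=[E,G,D] q_used=0 → run E
t=5: queue=[E,G,D] q_used=1 → run E
t=6: queue=[E,G,D] q_used=2 → run E
t=7: queue=[E,G,D] q_used=3 → run E
t=8: queue=[G,D,E] q_used=0 → run G
t=9: queue=[G,D,E] q_used=1 → run G
t=10: queue=[G,D,E] q_used=2 → run G
t=11: queue=[G,D,E] q_used=3 → run G
t=12: queue=[D,E] q_used=0 → run D
t=13: queue=[E] q_used=0 → run E
t=14: queue=[E] q_used=1 → run E
t=15: queue=[E] q_used=2 → run E
t=16: queue=[E] q_used=3 → run E
t=17: (idle)
t=18: (idle)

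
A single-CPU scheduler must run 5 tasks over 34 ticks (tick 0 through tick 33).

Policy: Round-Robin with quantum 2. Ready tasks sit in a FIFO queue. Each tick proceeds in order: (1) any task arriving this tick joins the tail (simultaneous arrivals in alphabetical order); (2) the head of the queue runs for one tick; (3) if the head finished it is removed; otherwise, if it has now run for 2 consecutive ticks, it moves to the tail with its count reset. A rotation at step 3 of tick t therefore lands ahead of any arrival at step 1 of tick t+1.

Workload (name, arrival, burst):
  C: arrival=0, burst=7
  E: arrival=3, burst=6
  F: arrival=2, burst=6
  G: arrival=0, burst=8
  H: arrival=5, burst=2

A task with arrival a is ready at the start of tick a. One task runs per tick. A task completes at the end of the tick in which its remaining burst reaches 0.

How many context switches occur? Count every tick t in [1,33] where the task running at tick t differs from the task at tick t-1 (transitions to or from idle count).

t=0: queue=[C,G] q_used=0 → run C
t=1: queue=[C,G] q_used=1 → run C
t=2: queue=[G,C,F] q_used=0 → run G
t=3: queue=[G,C,F,E] q_used=1 → run G
t=4: queue=[C,F,E,G] q_used=0 → run C
t=5: queue=[C,F,E,G,H] q_used=1 → run C
t=6: queue=[F,E,G,H,C] q_used=0 → run F
t=7: queue=[F,E,G,H,C] q_used=1 → run F
t=8: queue=[E,G,H,C,F] q_used=0 → run E
t=9: queue=[E,G,H,C,F] q_used=1 → run E
t=10: queue=[G,H,C,F,E] q_used=0 → run G
t=11: queue=[G,H,C,F,E] q_used=1 → run G
t=12: queue=[H,C,F,E,G] q_used=0 → run H
t=13: queue=[H,C,F,E,G] q_used=1 → run H
t=14: queue=[C,F,E,G] q_used=0 → run C
t=15: queue=[C,F,E,G] q_used=1 → run C
t=16: queue=[F,E,G,C] q_used=0 → run F
t=17: queue=[F,E,G,C] q_used=1 → run F
t=18: queue=[E,G,C,F] q_used=0 → run E
t=19: queue=[E,G,C,F] q_used=1 → run E
t=20: queue=[G,C,F,E] q_used=0 → run G
t=21: queue=[G,C,F,E] q_used=1 → run G
t=22: queue=[C,F,E,G] q_used=0 → run C
t=23: queue=[F,E,G] q_used=0 → run F
t=24: queue=[F,E,G] q_used=1 → run F
t=25: queue=[E,G] q_used=0 → run E
t=26: queue=[E,G] q_used=1 → run E
t=27: queue=[G] q_used=0 → run G
t=28: queue=[G] q_used=1 → run G
t=29: (idle)
t=30: (idle)
t=31: (idle)
t=32: (idle)
t=33: (idle)

context switches = 15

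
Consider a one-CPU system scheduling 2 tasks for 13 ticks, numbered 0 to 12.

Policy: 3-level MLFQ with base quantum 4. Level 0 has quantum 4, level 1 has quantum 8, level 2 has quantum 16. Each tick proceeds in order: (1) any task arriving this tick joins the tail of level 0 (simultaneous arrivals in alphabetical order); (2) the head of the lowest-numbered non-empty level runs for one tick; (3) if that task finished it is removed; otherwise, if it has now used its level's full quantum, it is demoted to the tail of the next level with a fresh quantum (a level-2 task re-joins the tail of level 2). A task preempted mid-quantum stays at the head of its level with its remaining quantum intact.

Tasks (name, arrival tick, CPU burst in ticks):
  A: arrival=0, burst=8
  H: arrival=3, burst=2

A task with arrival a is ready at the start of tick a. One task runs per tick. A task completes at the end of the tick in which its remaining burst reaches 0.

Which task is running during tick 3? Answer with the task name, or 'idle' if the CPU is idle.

running at tick 3 = A

t=0: L0/L1/L2 = A/-/- → run A
t=1: L0/L1/L2 = A/-/- → run A
t=2: L0/L1/L2 = A/-/- → run A
t=3: L0/L1/L2 = AH/-/- → run A
t=4: L0/L1/L2 = H/A/- → run H
t=5: L0/L1/L2 = H/A/- → run H
t=6: L0/L1/L2 = -/A/- → run A
t=7: L0/L1/L2 = -/A/- → run A
t=8: L0/L1/L2 = -/A/- → run A
t=9: L0/L1/L2 = -/A/- → run A
t=10: (idle)
t=11: (idle)
t=12: (idle)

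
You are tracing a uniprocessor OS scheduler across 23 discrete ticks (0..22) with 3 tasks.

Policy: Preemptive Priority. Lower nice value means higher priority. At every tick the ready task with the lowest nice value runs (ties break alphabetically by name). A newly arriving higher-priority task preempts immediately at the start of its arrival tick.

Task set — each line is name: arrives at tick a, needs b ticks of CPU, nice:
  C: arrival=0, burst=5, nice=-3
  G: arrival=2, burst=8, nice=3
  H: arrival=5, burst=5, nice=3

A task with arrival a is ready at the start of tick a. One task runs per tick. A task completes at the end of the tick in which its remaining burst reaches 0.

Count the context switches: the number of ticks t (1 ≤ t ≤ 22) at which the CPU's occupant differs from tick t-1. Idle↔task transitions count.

context switches = 3

t=0: ready={C} → run C
t=1: ready={C} → run C
t=2: ready={C,G} → run C
t=3: ready={C,G} → run C
t=4: ready={C,G} → run C
t=5: ready={G,H} → run G
t=6: ready={G,H} → run G
t=7: ready={G,H} → run G
t=8: ready={G,H} → run G
t=9: ready={G,H} → run G
t=10: ready={G,H} → run G
t=11: ready={G,H} → run G
t=12: ready={G,H} → run G
t=13: ready={H} → run H
t=14: ready={H} → run H
t=15: ready={H} → run H
t=16: ready={H} → run H
t=17: ready={H} → run H
t=18: (idle)
t=19: (idle)
t=20: (idle)
t=21: (idle)
t=22: (idle)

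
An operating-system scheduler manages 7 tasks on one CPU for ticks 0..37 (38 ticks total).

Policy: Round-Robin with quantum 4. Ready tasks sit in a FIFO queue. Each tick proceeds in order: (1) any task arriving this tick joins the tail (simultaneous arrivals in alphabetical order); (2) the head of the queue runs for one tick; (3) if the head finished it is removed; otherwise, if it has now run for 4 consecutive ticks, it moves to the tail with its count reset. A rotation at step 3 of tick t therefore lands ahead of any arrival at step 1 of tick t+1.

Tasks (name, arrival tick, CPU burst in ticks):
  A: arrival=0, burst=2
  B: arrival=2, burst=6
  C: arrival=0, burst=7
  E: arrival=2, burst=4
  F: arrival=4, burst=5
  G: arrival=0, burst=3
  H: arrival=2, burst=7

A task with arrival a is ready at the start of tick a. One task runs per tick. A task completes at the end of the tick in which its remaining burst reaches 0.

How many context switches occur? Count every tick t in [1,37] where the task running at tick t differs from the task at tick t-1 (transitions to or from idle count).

context switches = 11

t=0: queue=[A,C,G] q_used=0 → run A
t=1: queue=[A,C,G] q_used=1 → run A
t=2: queue=[C,G,B,E,H] q_used=0 → run C
t=3: queue=[C,G,B,E,H] q_used=1 → run C
t=4: queue=[C,G,B,E,H,F] q_used=2 → run C
t=5: queue=[C,G,B,E,H,F] q_used=3 → run C
t=6: queue=[G,B,E,H,F,C] q_used=0 → run G
t=7: queue=[G,B,E,H,F,C] q_used=1 → run G
t=8: queue=[G,B,E,H,F,C] q_used=2 → run G
t=9: queue=[B,E,H,F,C] q_used=0 → run B
t=10: queue=[B,E,H,F,C] q_used=1 → run B
t=11: queue=[B,E,H,F,C] q_used=2 → run B
t=12: queue=[B,E,H,F,C] q_used=3 → run B
t=13: queue=[E,H,F,C,B] q_used=0 → run E
t=14: queue=[E,H,F,C,B] q_used=1 → run E
t=15: queue=[E,H,F,C,B] q_used=2 → run E
t=16: queue=[E,H,F,C,B] q_used=3 → run E
t=17: queue=[H,F,C,B] q_used=0 → run H
t=18: queue=[H,F,C,B] q_used=1 → run H
t=19: queue=[H,F,C,B] q_used=2 → run H
t=20: queue=[H,F,C,B] q_used=3 → run H
t=21: queue=[F,C,B,H] q_used=0 → run F
t=22: queue=[F,C,B,H] q_used=1 → run F
t=23: queue=[F,C,B,H] q_used=2 → run F
t=24: queue=[F,C,B,H] q_used=3 → run F
t=25: queue=[C,B,H,F] q_used=0 → run C
t=26: queue=[C,B,H,F] q_used=1 → run C
t=27: queue=[C,B,H,F] q_used=2 → run C
t=28: queue=[B,H,F] q_used=0 → run B
t=29: queue=[B,H,F] q_used=1 → run B
t=30: queue=[H,F] q_used=0 → run H
t=31: queue=[H,F] q_used=1 → run H
t=32: queue=[H,F] q_used=2 → run H
t=33: queue=[F] q_used=0 → run F
t=34: (idle)
t=35: (idle)
t=36: (idle)
t=37: (idle)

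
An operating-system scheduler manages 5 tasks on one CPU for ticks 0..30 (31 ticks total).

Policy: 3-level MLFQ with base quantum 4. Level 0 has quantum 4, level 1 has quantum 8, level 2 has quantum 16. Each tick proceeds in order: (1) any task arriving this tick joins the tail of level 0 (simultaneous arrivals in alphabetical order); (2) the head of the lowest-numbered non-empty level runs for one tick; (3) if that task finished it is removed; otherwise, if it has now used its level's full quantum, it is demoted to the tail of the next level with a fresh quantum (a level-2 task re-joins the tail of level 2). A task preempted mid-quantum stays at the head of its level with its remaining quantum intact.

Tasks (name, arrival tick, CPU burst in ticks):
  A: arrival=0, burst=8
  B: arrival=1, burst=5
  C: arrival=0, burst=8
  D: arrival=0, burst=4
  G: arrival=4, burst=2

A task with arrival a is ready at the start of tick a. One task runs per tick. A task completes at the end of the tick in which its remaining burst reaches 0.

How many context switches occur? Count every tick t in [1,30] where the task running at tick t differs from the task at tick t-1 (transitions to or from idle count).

t=0: L0/L1/L2 = ACD/-/- → run A
t=1: L0/L1/L2 = ACDB/-/- → run A
t=2: L0/L1/L2 = ACDB/-/- → run A
t=3: L0/L1/L2 = ACDB/-/- → run A
t=4: L0/L1/L2 = CDBG/A/- → run C
t=5: L0/L1/L2 = CDBG/A/- → run C
t=6: L0/L1/L2 = CDBG/A/- → run C
t=7: L0/L1/L2 = CDBG/A/- → run C
t=8: L0/L1/L2 = DBG/AC/- → run D
t=9: L0/L1/L2 = DBG/AC/- → run D
t=10: L0/L1/L2 = DBG/AC/- → run D
t=11: L0/L1/L2 = DBG/AC/- → run D
t=12: L0/L1/L2 = BG/AC/- → run B
t=13: L0/L1/L2 = BG/AC/- → run B
t=14: L0/L1/L2 = BG/AC/- → run B
t=15: L0/L1/L2 = BG/AC/- → run B
t=16: L0/L1/L2 = G/ACB/- → run G
t=17: L0/L1/L2 = G/ACB/- → run G
t=18: L0/L1/L2 = -/ACB/- → run A
t=19: L0/L1/L2 = -/ACB/- → run A
t=20: L0/L1/L2 = -/ACB/- → run A
t=21: L0/L1/L2 = -/ACB/- → run A
t=22: L0/L1/L2 = -/CB/- → run C
t=23: L0/L1/L2 = -/CB/- → run C
t=24: L0/L1/L2 = -/CB/- → run C
t=25: L0/L1/L2 = -/CB/- → run C
t=26: L0/L1/L2 = -/B/- → run B
t=27: (idle)
t=28: (idle)
t=29: (idle)
t=30: (idle)

context switches = 8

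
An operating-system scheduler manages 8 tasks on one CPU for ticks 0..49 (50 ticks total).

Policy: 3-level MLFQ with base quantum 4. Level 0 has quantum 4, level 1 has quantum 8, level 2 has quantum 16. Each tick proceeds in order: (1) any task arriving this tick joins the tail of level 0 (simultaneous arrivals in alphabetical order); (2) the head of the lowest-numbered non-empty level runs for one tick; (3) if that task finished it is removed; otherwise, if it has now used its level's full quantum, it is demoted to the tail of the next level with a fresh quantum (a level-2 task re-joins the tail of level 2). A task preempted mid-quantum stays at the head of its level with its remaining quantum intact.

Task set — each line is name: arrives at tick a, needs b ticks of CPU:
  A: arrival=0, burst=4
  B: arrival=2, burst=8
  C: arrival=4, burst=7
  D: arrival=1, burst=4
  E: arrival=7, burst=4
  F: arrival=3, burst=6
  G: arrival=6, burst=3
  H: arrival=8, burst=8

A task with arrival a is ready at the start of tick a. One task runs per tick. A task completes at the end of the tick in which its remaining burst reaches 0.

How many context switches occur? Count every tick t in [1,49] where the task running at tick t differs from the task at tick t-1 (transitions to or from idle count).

context switches = 12

t=0: L0/L1/L2 = A/-/- → run A
t=1: L0/L1/L2 = AD/-/- → run A
t=2: L0/L1/L2 = ADB/-/- → run A
t=3: L0/L1/L2 = ADBF/-/- → run A
t=4: L0/L1/L2 = DBFC/-/- → run D
t=5: L0/L1/L2 = DBFC/-/- → run D
t=6: L0/L1/L2 = DBFCG/-/- → run D
t=7: L0/L1/L2 = DBFCGE/-/- → run D
t=8: L0/L1/L2 = BFCGEH/-/- → run B
t=9: L0/L1/L2 = BFCGEH/-/- → run B
t=10: L0/L1/L2 = BFCGEH/-/- → run B
t=11: L0/L1/L2 = BFCGEH/-/- → run B
t=12: L0/L1/L2 = FCGEH/B/- → run F
t=13: L0/L1/L2 = FCGEH/B/- → run F
t=14: L0/L1/L2 = FCGEH/B/- → run F
t=15: L0/L1/L2 = FCGEH/B/- → run F
t=16: L0/L1/L2 = CGEH/BF/- → run C
t=17: L0/L1/L2 = CGEH/BF/- → run C
t=18: L0/L1/L2 = CGEH/BF/- → run C
t=19: L0/L1/L2 = CGEH/BF/- → run C
t=20: L0/L1/L2 = GEH/BFC/- → run G
t=21: L0/L1/L2 = GEH/BFC/- → run G
t=22: L0/L1/L2 = GEH/BFC/- → run G
t=23: L0/L1/L2 = EH/BFC/- → run E
t=24: L0/L1/L2 = EH/BFC/- → run E
t=25: L0/L1/L2 = EH/BFC/- → run E
t=26: L0/L1/L2 = EH/BFC/- → run E
t=27: L0/L1/L2 = H/BFC/- → run H
t=28: L0/L1/L2 = H/BFC/- → run H
t=29: L0/L1/L2 = H/BFC/- → run H
t=30: L0/L1/L2 = H/BFC/- → run H
t=31: L0/L1/L2 = -/BFCH/- → run B
t=32: L0/L1/L2 = -/BFCH/- → run B
t=33: L0/L1/L2 = -/BFCH/- → run B
t=34: L0/L1/L2 = -/BFCH/- → run B
t=35: L0/L1/L2 = -/FCH/- → run F
t=36: L0/L1/L2 = -/FCH/- → run F
t=37: L0/L1/L2 = -/CH/- → run C
t=38: L0/L1/L2 = -/CH/- → run C
t=39: L0/L1/L2 = -/CH/- → run C
t=40: L0/L1/L2 = -/H/- → run H
t=41: L0/L1/L2 = -/H/- → run H
t=42: L0/L1/L2 = -/H/- → run H
t=43: L0/L1/L2 = -/H/- → run H
t=44: (idle)
t=45: (idle)
t=46: (idle)
t=47: (idle)
t=48: (idle)
t=49: (idle)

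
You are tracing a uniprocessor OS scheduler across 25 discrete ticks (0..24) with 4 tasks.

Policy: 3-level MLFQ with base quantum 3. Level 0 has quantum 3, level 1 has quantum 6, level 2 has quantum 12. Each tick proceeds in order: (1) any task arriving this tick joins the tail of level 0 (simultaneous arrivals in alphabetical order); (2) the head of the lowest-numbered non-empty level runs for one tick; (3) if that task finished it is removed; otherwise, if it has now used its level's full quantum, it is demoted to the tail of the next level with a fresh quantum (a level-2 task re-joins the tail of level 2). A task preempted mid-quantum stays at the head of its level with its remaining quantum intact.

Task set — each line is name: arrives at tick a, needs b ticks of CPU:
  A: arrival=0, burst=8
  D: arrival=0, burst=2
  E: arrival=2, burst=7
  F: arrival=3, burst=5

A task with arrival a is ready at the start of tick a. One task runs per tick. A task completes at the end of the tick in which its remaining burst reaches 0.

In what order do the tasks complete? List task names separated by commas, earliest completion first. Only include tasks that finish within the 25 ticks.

completion order = D, A, E, F

t=0: L0/L1/L2 = AD/-/- → run A
t=1: L0/L1/L2 = AD/-/- → run A
t=2: L0/L1/L2 = ADE/-/- → run A
t=3: L0/L1/L2 = DEF/A/- → run D
t=4: L0/L1/L2 = DEF/A/- → run D
t=5: L0/L1/L2 = EF/A/- → run E
t=6: L0/L1/L2 = EF/A/- → run E
t=7: L0/L1/L2 = EF/A/- → run E
t=8: L0/L1/L2 = F/AE/- → run F
t=9: L0/L1/L2 = F/AE/- → run F
t=10: L0/L1/L2 = F/AE/- → run F
t=11: L0/L1/L2 = -/AEF/- → run A
t=12: L0/L1/L2 = -/AEF/- → run A
t=13: L0/L1/L2 = -/AEF/- → run A
t=14: L0/L1/L2 = -/AEF/- → run A
t=15: L0/L1/L2 = -/AEF/- → run A
t=16: L0/L1/L2 = -/EF/- → run E
t=17: L0/L1/L2 = -/EF/- → run E
t=18: L0/L1/L2 = -/EF/- → run E
t=19: L0/L1/L2 = -/EF/- → run E
t=20: L0/L1/L2 = -/F/- → run F
t=21: L0/L1/L2 = -/F/- → run F
t=22: (idle)
t=23: (idle)
t=24: (idle)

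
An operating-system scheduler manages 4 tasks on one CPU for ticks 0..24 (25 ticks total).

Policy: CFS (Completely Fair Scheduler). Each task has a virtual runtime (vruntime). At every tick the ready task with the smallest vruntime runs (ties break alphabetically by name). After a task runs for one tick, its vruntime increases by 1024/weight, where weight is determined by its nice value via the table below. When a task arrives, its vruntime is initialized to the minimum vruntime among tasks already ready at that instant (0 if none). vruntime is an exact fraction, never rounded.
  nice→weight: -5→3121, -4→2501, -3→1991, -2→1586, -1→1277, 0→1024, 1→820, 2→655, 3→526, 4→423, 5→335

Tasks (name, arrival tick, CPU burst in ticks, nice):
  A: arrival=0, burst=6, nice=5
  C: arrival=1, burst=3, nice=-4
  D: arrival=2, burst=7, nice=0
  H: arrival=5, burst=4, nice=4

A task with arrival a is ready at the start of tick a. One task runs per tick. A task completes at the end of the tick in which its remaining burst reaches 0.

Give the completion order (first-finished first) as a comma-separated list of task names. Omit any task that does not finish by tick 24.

t=0: vr[A=0] → run A
t=1: vr[A=1024/335 C=1024/335] → run A
t=2: vr[A=2048/335 C=1024/335 D=1024/335] → run C
t=3: vr[A=2048/335 C=2904064/837835 D=1024/335] → run D
t=4: vr[A=2048/335 C=2904064/837835 D=1359/335] → run C
t=5: vr[A=2048/335 C=3247104/837835 D=1359/335 H=3247104/837835] → run C
t=6: vr[A=2048/335 D=1359/335 H=3247104/837835] → run H
t=7: vr[A=2048/335 D=1359/335 H=2231468032/354404205] → run D
t=8: vr[A=2048/335 D=1694/335 H=2231468032/354404205] → run D
t=9: vr[A=2048/335 D=2029/335 H=2231468032/354404205] → run D
t=10: vr[A=2048/335 D=2364/335 H=2231468032/354404205] → run A
t=11: vr[A=3072/335 D=2364/335 H=2231468032/354404205] → run H
t=12: vr[A=3072/335 D=2364/335 H=3089411072/354404205] → run D
t=13: vr[A=3072/335 D=2699/335 H=3089411072/354404205] → run D
t=14: vr[A=3072/335 D=3034/335 H=3089411072/354404205] → run H
t=15: vr[A=3072/335 D=3034/335 H=1315784704/118134735] → run D
t=16: vr[A=3072/335 H=1315784704/118134735] → run A
t=17: vr[A=4096/335 H=1315784704/118134735] → run H
t=18: vr[A=4096/335] → run A
t=19: vr[A=1024/67] → run A
t=20: (idle)
t=21: (idle)
t=22: (idle)
t=23: (idle)
t=24: (idle)

completion order = C, D, H, A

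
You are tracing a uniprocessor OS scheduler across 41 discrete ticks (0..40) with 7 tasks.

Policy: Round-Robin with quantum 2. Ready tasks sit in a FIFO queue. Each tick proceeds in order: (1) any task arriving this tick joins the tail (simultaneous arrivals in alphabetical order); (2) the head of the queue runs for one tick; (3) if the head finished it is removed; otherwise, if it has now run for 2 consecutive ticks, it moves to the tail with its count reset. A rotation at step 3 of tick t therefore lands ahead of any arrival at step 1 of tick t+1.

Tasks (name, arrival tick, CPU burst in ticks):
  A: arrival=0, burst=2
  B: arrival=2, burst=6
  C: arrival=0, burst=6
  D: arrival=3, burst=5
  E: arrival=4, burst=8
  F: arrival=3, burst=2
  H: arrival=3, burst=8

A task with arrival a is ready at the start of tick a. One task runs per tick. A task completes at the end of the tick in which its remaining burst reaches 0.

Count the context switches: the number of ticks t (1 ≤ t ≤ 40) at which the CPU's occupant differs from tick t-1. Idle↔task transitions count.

t=0: queue=[A,C] q_used=0 → run A
t=1: queue=[A,C] q_used=1 → run A
t=2: queue=[C,B] q_used=0 → run C
t=3: queue=[C,B,D,F,H] q_used=1 → run C
t=4: queue=[B,D,F,H,C,E] q_used=0 → run B
t=5: queue=[B,D,F,H,C,E] q_used=1 → run B
t=6: queue=[D,F,H,C,E,B] q_used=0 → run D
t=7: queue=[D,F,H,C,E,B] q_used=1 → run D
t=8: queue=[F,H,C,E,B,D] q_used=0 → run F
t=9: queue=[F,H,C,E,B,D] q_used=1 → run F
t=10: queue=[H,C,E,B,D] q_used=0 → run H
t=11: queue=[H,C,E,B,D] q_used=1 → run H
t=12: queue=[C,E,B,D,H] q_used=0 → run C
t=13: queue=[C,E,B,D,H] q_used=1 → run C
t=14: queue=[E,B,D,H,C] q_used=0 → run E
t=15: queue=[E,B,D,H,C] q_used=1 → run E
t=16: queue=[B,D,H,C,E] q_used=0 → run B
t=17: queue=[B,D,H,C,E] q_used=1 → run B
t=18: queue=[D,H,C,E,B] q_used=0 → run D
t=19: queue=[D,H,C,E,B] q_used=1 → run D
t=20: queue=[H,C,E,B,D] q_used=0 → run H
t=21: queue=[H,C,E,B,D] q_used=1 → run H
t=22: queue=[C,E,B,D,H] q_used=0 → run C
t=23: queue=[C,E,B,D,H] q_used=1 → run C
t=24: queue=[E,B,D,H] q_used=0 → run E
t=25: queue=[E,B,D,H] q_used=1 → run E
t=26: queue=[B,D,H,E] q_used=0 → run B
t=27: queue=[B,D,H,E] q_used=1 → run B
t=28: queue=[D,H,E] q_used=0 → run D
t=29: queue=[H,E] q_used=0 → run H
t=30: queue=[H,E] q_used=1 → run H
t=31: queue=[E,H] q_used=0 → run E
t=32: queue=[E,H] q_used=1 → run E
t=33: queue=[H,E] q_used=0 → run H
t=34: queue=[H,E] q_used=1 → run H
t=35: queue=[E] q_used=0 → run E
t=36: queue=[E] q_used=1 → run E
t=37: (idle)
t=38: (idle)
t=39: (idle)
t=40: (idle)

context switches = 19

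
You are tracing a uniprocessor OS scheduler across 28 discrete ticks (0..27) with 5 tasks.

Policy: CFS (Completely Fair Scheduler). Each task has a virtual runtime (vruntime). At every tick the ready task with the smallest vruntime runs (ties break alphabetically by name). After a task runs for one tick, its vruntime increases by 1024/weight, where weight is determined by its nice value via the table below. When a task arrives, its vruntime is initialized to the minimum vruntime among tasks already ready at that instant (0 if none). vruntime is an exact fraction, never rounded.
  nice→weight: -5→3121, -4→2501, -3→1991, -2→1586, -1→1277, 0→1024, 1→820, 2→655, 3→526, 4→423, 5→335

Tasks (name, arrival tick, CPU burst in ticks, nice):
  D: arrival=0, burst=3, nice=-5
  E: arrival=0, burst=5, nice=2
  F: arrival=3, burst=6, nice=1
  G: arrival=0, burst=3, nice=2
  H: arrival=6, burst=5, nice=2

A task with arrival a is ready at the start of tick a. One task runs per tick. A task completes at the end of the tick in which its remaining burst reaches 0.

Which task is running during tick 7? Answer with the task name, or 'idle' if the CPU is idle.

t=0: vr[D=0 E=0 G=0] → run D
t=1: vr[D=1024/3121 E=0 G=0] → run E
t=2: vr[D=1024/3121 E=1024/655 G=0] → run G
t=3: vr[D=1024/3121 E=1024/655 F=1024/3121 G=1024/655] → run D
t=4: vr[D=2048/3121 E=1024/655 F=1024/3121 G=1024/655] → run F
t=5: vr[D=2048/3121 E=1024/655 F=1008896/639805 G=1024/655] → run D
t=6: vr[E=1024/655 F=1008896/639805 G=1024/655 H=1024/655] → run E
t=7: vr[E=2048/655 F=1008896/639805 G=1024/655 H=1024/655] → run G
t=8: vr[E=2048/655 F=1008896/639805 G=2048/655 H=1024/655] → run H
t=9: vr[E=2048/655 F=1008896/639805 G=2048/655 H=2048/655] → run F
t=10: vr[E=2048/655 F=1807872/639805 G=2048/655 H=2048/655] → run F
t=11: vr[E=2048/655 F=2606848/639805 G=2048/655 H=2048/655] → run E
t=12: vr[E=3072/655 F=2606848/639805 G=2048/655 H=2048/655] → run G
t=13: vr[E=3072/655 F=2606848/639805 H=2048/655] → run H
t=14: vr[E=3072/655 F=2606848/639805 H=3072/655] → run F
t=15: vr[E=3072/655 F=3405824/639805 H=3072/655] → run E
t=16: vr[E=4096/655 F=3405824/639805 H=3072/655] → run H
t=17: vr[E=4096/655 F=3405824/639805 H=4096/655] → run F
t=18: vr[E=4096/655 F=840960/127961 H=4096/655] → run E
t=19: vr[F=840960/127961 H=4096/655] → run H
t=20: vr[F=840960/127961 H=1024/131] → run F
t=21: vr[H=1024/131] → run H
t=22: (idle)
t=23: (idle)
t=24: (idle)
t=25: (idle)
t=26: (idle)
t=27: (idle)

running at tick 7 = G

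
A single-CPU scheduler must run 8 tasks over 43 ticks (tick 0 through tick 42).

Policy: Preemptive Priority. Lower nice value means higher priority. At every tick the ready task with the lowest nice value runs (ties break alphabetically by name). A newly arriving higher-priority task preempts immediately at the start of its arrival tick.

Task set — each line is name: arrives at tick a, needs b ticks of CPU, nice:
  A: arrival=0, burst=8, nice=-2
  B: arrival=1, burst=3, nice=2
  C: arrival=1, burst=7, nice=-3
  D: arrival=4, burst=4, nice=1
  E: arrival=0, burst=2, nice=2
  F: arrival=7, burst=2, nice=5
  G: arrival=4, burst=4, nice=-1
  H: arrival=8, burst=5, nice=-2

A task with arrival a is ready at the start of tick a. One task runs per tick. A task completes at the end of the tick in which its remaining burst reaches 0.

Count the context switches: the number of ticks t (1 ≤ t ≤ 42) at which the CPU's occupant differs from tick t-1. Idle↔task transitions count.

t=0: ready={A,E} → run A
t=1: ready={A,B,C,E} → run C
t=2: ready={A,B,C,E} → run C
t=3: ready={A,B,C,E} → run C
t=4: ready={A,B,C,D,E,G} → run C
t=5: ready={A,B,C,D,E,G} → run C
t=6: ready={A,B,C,D,E,G} → run C
t=7: ready={A,B,C,D,E,F,G} → run C
t=8: ready={A,B,D,E,F,G,H} → run A
t=9: ready={A,B,D,E,F,G,H} → run A
t=10: ready={A,B,D,E,F,G,H} → run A
t=11: ready={A,B,D,E,F,G,H} → run A
t=12: ready={A,B,D,E,F,G,H} → run A
t=13: ready={A,B,D,E,F,G,H} → run A
t=14: ready={A,B,D,E,F,G,H} → run A
t=15: ready={B,D,E,F,G,H} → run H
t=16: ready={B,D,E,F,G,H} → run H
t=17: ready={B,D,E,F,G,H} → run H
t=18: ready={B,D,E,F,G,H} → run H
t=19: ready={B,D,E,F,G,H} → run H
t=20: ready={B,D,E,F,G} → run G
t=21: ready={B,D,E,F,G} → run G
t=22: ready={B,D,E,F,G} → run G
t=23: ready={B,D,E,F,G} → run G
t=24: ready={B,D,E,F} → run D
t=25: ready={B,D,E,F} → run D
t=26: ready={B,D,E,F} → run D
t=27: ready={B,D,E,F} → run D
t=28: ready={B,E,F} → run B
t=29: ready={B,E,F} → run B
t=30: ready={B,E,F} → run B
t=31: ready={E,F} → run E
t=32: ready={E,F} → run E
t=33: ready={F} → run F
t=34: ready={F} → run F
t=35: (idle)
t=36: (idle)
t=37: (idle)
t=38: (idle)
t=39: (idle)
t=40: (idle)
t=41: (idle)
t=42: (idle)

context switches = 9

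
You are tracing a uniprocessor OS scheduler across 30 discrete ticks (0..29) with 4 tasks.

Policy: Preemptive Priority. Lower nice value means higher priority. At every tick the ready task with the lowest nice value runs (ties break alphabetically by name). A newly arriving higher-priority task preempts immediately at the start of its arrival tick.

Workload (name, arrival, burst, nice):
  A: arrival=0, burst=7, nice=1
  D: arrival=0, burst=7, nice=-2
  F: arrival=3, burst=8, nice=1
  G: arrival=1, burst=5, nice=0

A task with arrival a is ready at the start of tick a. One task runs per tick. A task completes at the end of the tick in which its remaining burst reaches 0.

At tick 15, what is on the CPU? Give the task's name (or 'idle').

running at tick 15 = A

t=0: ready={A,D} → run D
t=1: ready={A,D,G} → run D
t=2: ready={A,D,G} → run D
t=3: ready={A,D,F,G} → run D
t=4: ready={A,D,F,G} → run D
t=5: ready={A,D,F,G} → run D
t=6: ready={A,D,F,G} → run D
t=7: ready={A,F,G} → run G
t=8: ready={A,F,G} → run G
t=9: ready={A,F,G} → run G
t=10: ready={A,F,G} → run G
t=11: ready={A,F,G} → run G
t=12: ready={A,F} → run A
t=13: ready={A,F} → run A
t=14: ready={A,F} → run A
t=15: ready={A,F} → run A
t=16: ready={A,F} → run A
t=17: ready={A,F} → run A
t=18: ready={A,F} → run A
t=19: ready={F} → run F
t=20: ready={F} → run F
t=21: ready={F} → run F
t=22: ready={F} → run F
t=23: ready={F} → run F
t=24: ready={F} → run F
t=25: ready={F} → run F
t=26: ready={F} → run F
t=27: (idle)
t=28: (idle)
t=29: (idle)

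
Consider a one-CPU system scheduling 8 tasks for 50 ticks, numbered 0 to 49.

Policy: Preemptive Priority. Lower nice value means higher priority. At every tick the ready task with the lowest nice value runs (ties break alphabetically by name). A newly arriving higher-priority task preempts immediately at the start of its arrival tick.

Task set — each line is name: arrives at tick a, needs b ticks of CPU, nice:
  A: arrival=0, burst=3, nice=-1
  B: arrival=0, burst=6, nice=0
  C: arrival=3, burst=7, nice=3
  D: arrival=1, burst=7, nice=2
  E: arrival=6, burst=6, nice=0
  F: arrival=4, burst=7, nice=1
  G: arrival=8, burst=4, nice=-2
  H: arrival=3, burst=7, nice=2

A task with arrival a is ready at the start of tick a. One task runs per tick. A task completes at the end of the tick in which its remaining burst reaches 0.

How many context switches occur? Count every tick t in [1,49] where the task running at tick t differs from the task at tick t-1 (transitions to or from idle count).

context switches = 9

t=0: ready={A,B} → run A
t=1: ready={A,B,D} → run A
t=2: ready={A,B,D} → run A
t=3: ready={B,C,D,H} → run B
t=4: ready={B,C,D,F,H} → run B
t=5: ready={B,C,D,F,H} → run B
t=6: ready={B,C,D,E,F,H} → run B
t=7: ready={B,C,D,E,F,H} → run B
t=8: ready={B,C,D,E,F,G,H} → run G
t=9: ready={B,C,D,E,F,G,H} → run G
t=10: ready={B,C,D,E,F,G,H} → run G
t=11: ready={B,C,D,E,F,G,H} → run G
t=12: ready={B,C,D,E,F,H} → run B
t=13: ready={C,D,E,F,H} → run E
t=14: ready={C,D,E,F,H} → run E
t=15: ready={C,D,E,F,H} → run E
t=16: ready={C,D,E,F,H} → run E
t=17: ready={C,D,E,F,H} → run E
t=18: ready={C,D,E,F,H} → run E
t=19: ready={C,D,F,H} → run F
t=20: ready={C,D,F,H} → run F
t=21: ready={C,D,F,H} → run F
t=22: ready={C,D,F,H} → run F
t=23: ready={C,D,F,H} → run F
t=24: ready={C,D,F,H} → run F
t=25: ready={C,D,F,H} → run F
t=26: ready={C,D,H} → run D
t=27: ready={C,D,H} → run D
t=28: ready={C,D,H} → run D
t=29: ready={C,D,H} → run D
t=30: ready={C,D,H} → run D
t=31: ready={C,D,H} → run D
t=32: ready={C,D,H} → run D
t=33: ready={C,H} → run H
t=34: ready={C,H} → run H
t=35: ready={C,H} → run H
t=36: ready={C,H} → run H
t=37: ready={C,H} → run H
t=38: ready={C,H} → run H
t=39: ready={C,H} → run H
t=40: ready={C} → run C
t=41: ready={C} → run C
t=42: ready={C} → run C
t=43: ready={C} → run C
t=44: ready={C} → run C
t=45: ready={C} → run C
t=46: ready={C} → run C
t=47: (idle)
t=48: (idle)
t=49: (idle)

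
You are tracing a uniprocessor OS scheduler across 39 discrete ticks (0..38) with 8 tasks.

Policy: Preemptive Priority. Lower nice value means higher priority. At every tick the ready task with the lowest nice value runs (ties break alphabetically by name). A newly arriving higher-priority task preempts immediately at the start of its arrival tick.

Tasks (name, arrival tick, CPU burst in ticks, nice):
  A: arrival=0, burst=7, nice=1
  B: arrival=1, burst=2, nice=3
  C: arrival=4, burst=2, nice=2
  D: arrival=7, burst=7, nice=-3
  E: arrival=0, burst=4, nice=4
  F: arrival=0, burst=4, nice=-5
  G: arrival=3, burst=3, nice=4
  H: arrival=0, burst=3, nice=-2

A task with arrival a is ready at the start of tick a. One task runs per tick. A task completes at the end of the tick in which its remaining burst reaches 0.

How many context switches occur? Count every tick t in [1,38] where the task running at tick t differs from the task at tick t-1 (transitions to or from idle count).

t=0: ready={A,E,F,H} → run F
t=1: ready={A,B,E,F,H} → run F
t=2: ready={A,B,E,F,H} → run F
t=3: ready={A,B,E,F,G,H} → run F
t=4: ready={A,B,C,E,G,H} → run H
t=5: ready={A,B,C,E,G,H} → run H
t=6: ready={A,B,C,E,G,H} → run H
t=7: ready={A,B,C,D,E,G} → run D
t=8: ready={A,B,C,D,E,G} → run D
t=9: ready={A,B,C,D,E,G} → run D
t=10: ready={A,B,C,D,E,G} → run D
t=11: ready={A,B,C,D,E,G} → run D
t=12: ready={A,B,C,D,E,G} → run D
t=13: ready={A,B,C,D,E,G} → run D
t=14: ready={A,B,C,E,G} → run A
t=15: ready={A,B,C,E,G} → run A
t=16: ready={A,B,C,E,G} → run A
t=17: ready={A,B,C,E,G} → run A
t=18: ready={A,B,C,E,G} → run A
t=19: ready={A,B,C,E,G} → run A
t=20: ready={A,B,C,E,G} → run A
t=21: ready={B,C,E,G} → run C
t=22: ready={B,C,E,G} → run C
t=23: ready={B,E,G} → run B
t=24: ready={B,E,G} → run B
t=25: ready={E,G} → run E
t=26: ready={E,G} → run E
t=27: ready={E,G} → run E
t=28: ready={E,G} → run E
t=29: ready={G} → run G
t=30: ready={G} → run G
t=31: ready={G} → run G
t=32: (idle)
t=33: (idle)
t=34: (idle)
t=35: (idle)
t=36: (idle)
t=37: (idle)
t=38: (idle)

context switches = 8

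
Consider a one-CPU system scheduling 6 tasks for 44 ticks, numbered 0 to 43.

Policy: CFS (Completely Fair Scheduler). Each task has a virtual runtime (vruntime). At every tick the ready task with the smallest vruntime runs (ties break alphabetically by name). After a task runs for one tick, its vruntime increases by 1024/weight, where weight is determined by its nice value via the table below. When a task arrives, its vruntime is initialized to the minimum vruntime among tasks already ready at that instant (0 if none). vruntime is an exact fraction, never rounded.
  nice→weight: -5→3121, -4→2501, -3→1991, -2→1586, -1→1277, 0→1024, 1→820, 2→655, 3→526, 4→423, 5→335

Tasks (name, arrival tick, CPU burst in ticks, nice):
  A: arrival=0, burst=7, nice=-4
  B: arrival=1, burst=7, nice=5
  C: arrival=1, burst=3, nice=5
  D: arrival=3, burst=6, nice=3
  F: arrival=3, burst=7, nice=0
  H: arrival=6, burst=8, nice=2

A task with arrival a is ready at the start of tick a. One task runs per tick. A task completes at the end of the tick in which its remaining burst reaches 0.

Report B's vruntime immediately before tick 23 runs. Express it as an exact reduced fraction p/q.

vruntime(B, start of tick 23) = 5465088/837835

t=0: vr[A=0] → run A
t=1: vr[A=1024/2501 B=1024/2501 C=1024/2501] → run A
t=2: vr[A=2048/2501 B=1024/2501 C=1024/2501] → run B
t=3: vr[A=2048/2501 B=2904064/837835 C=1024/2501 D=1024/2501 F=1024/2501] → run C
t=4: vr[A=2048/2501 B=2904064/837835 C=2904064/837835 D=1024/2501 F=1024/2501] → run D
t=5: vr[A=2048/2501 B=2904064/837835 C=2904064/837835 D=1549824/657763 F=1024/2501] → run F
t=6: vr[A=2048/2501 B=2904064/837835 C=2904064/837835 D=1549824/657763 F=3525/2501 H=2048/2501] → run A
t=7: vr[A=3072/2501 B=2904064/837835 C=2904064/837835 D=1549824/657763 F=3525/2501 H=2048/2501] → run H
t=8: vr[A=3072/2501 B=2904064/837835 C=2904064/837835 D=1549824/657763 F=3525/2501 H=3902464/1638155] → run A
t=9: vr[A=4096/2501 B=2904064/837835 C=2904064/837835 D=1549824/657763 F=3525/2501 H=3902464/1638155] → run F
t=10: vr[A=4096/2501 B=2904064/837835 C=2904064/837835 D=1549824/657763 F=6026/2501 H=3902464/1638155] → run A
t=11: vr[A=5120/2501 B=2904064/837835 C=2904064/837835 D=1549824/657763 F=6026/2501 H=3902464/1638155] → run A
t=12: vr[A=6144/2501 B=2904064/837835 C=2904064/837835 D=1549824/657763 F=6026/2501 H=3902464/1638155] → run D
t=13: vr[A=6144/2501 B=2904064/837835 C=2904064/837835 D=2830336/657763 F=6026/2501 H=3902464/1638155] → run H
t=14: vr[A=6144/2501 B=2904064/837835 C=2904064/837835 D=2830336/657763 F=6026/2501 H=6463488/1638155] → run F
t=15: vr[A=6144/2501 B=2904064/837835 C=2904064/837835 D=2830336/657763 F=8527/2501 H=6463488/1638155] → run A
t=16: vr[B=2904064/837835 C=2904064/837835 D=2830336/657763 F=8527/2501 H=6463488/1638155] → run F
t=17: vr[B=2904064/837835 C=2904064/837835 D=2830336/657763 F=11028/2501 H=6463488/1638155] → run B
t=18: vr[B=5465088/837835 C=2904064/837835 D=2830336/657763 F=11028/2501 H=6463488/1638155] → run C
t=19: vr[B=5465088/837835 C=5465088/837835 D=2830336/657763 F=11028/2501 H=6463488/1638155] → run H
t=20: vr[B=5465088/837835 C=5465088/837835 D=2830336/657763 F=11028/2501 H=9024512/1638155] → run D
t=21: vr[B=5465088/837835 C=5465088/837835 D=4110848/657763 F=11028/2501 H=9024512/1638155] → run F
t=22: vr[B=5465088/837835 C=5465088/837835 D=4110848/657763 F=13529/2501 H=9024512/1638155] → run F
t=23: vr[B=5465088/837835 C=5465088/837835 D=4110848/657763 F=16030/2501 H=9024512/1638155] → run H
t=24: vr[B=5465088/837835 C=5465088/837835 D=4110848/657763 F=16030/2501 H=11585536/1638155] → run D
t=25: vr[B=5465088/837835 C=5465088/837835 D=5391360/657763 F=16030/2501 H=11585536/1638155] → run F
t=26: vr[B=5465088/837835 C=5465088/837835 D=5391360/657763 H=11585536/1638155] → run B
t=27: vr[B=8026112/837835 C=5465088/837835 D=5391360/657763 H=11585536/1638155] → run C
t=28: vr[B=8026112/837835 D=5391360/657763 H=11585536/1638155] → run H
t=29: vr[B=8026112/837835 D=5391360/657763 H=2829312/327631] → run D
t=30: vr[B=8026112/837835 D=6671872/657763 H=2829312/327631] → run H
t=31: vr[B=8026112/837835 D=6671872/657763 H=16707584/1638155] → run B
t=32: vr[B=10587136/837835 D=6671872/657763 H=16707584/1638155] → run D
t=33: vr[B=10587136/837835 H=16707584/1638155] → run H
t=34: vr[B=10587136/837835 H=19268608/1638155] → run H
t=35: vr[B=10587136/837835] → run B
t=36: vr[B=2629632/167567] → run B
t=37: vr[B=15709184/837835] → run B
t=38: (idle)
t=39: (idle)
t=40: (idle)
t=41: (idle)
t=42: (idle)
t=43: (idle)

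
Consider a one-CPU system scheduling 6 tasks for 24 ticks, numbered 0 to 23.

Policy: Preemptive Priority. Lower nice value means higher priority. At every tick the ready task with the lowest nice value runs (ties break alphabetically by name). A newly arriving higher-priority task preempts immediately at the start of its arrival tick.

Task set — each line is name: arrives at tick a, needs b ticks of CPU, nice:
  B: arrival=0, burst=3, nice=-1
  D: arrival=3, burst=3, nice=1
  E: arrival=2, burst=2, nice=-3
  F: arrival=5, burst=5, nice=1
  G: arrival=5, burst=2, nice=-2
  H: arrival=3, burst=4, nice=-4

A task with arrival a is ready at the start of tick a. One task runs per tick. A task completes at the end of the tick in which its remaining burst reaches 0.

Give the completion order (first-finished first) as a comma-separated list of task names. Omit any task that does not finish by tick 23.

t=0: ready={B} → run B
t=1: ready={B} → run B
t=2: ready={B,E} → run E
t=3: ready={B,D,E,H} → run H
t=4: ready={B,D,E,H} → run H
t=5: ready={B,D,E,F,G,H} → run H
t=6: ready={B,D,E,F,G,H} → run H
t=7: ready={B,D,E,F,G} → run E
t=8: ready={B,D,F,G} → run G
t=9: ready={B,D,F,G} → run G
t=10: ready={B,D,F} → run B
t=11: ready={D,F} → run D
t=12: ready={D,F} → run D
t=13: ready={D,F} → run D
t=14: ready={F} → run F
t=15: ready={F} → run F
t=16: ready={F} → run F
t=17: ready={F} → run F
t=18: ready={F} → run F
t=19: (idle)
t=20: (idle)
t=21: (idle)
t=22: (idle)
t=23: (idle)

completion order = H, E, G, B, D, F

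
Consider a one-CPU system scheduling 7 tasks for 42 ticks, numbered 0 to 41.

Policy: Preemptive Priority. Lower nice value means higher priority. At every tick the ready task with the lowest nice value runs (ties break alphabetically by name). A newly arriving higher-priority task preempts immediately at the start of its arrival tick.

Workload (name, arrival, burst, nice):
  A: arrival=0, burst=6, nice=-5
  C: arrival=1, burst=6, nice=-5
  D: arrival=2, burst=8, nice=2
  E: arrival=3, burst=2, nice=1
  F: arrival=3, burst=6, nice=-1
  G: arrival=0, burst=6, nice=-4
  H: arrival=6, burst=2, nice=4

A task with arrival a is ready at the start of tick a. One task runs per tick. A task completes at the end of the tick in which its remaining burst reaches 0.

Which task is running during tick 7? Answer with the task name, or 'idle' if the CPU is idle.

running at tick 7 = C

t=0: ready={A,G} → run A
t=1: ready={A,C,G} → run A
t=2: ready={A,C,D,G} → run A
t=3: ready={A,C,D,E,F,G} → run A
t=4: ready={A,C,D,E,F,G} → run A
t=5: ready={A,C,D,E,F,G} → run A
t=6: ready={C,D,E,F,G,H} → run C
t=7: ready={C,D,E,F,G,H} → run C
t=8: ready={C,D,E,F,G,H} → run C
t=9: ready={C,D,E,F,G,H} → run C
t=10: ready={C,D,E,F,G,H} → run C
t=11: ready={C,D,E,F,G,H} → run C
t=12: ready={D,E,F,G,H} → run G
t=13: ready={D,E,F,G,H} → run G
t=14: ready={D,E,F,G,H} → run G
t=15: ready={D,E,F,G,H} → run G
t=16: ready={D,E,F,G,H} → run G
t=17: ready={D,E,F,G,H} → run G
t=18: ready={D,E,F,H} → run F
t=19: ready={D,E,F,H} → run F
t=20: ready={D,E,F,H} → run F
t=21: ready={D,E,F,H} → run F
t=22: ready={D,E,F,H} → run F
t=23: ready={D,E,F,H} → run F
t=24: ready={D,E,H} → run E
t=25: ready={D,E,H} → run E
t=26: ready={D,H} → run D
t=27: ready={D,H} → run D
t=28: ready={D,H} → run D
t=29: ready={D,H} → run D
t=30: ready={D,H} → run D
t=31: ready={D,H} → run D
t=32: ready={D,H} → run D
t=33: ready={D,H} → run D
t=34: ready={H} → run H
t=35: ready={H} → run H
t=36: (idle)
t=37: (idle)
t=38: (idle)
t=39: (idle)
t=40: (idle)
t=41: (idle)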